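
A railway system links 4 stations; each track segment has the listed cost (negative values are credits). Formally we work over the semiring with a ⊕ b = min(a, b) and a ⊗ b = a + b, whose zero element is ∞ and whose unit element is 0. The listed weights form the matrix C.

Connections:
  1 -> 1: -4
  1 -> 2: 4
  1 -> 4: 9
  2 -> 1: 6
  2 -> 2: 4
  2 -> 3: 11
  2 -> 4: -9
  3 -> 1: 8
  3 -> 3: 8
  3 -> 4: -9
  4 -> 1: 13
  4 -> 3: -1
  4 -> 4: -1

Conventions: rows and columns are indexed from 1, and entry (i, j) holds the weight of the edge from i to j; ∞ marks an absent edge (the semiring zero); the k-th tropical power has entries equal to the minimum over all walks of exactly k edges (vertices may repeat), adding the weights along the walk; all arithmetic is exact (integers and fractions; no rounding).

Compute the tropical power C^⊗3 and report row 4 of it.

C^⊗2:
  [-8, 0, 8, -5]
  [2, 8, -10, -10]
  [4, 12, -10, -10]
  [7, 17, -2, -10]
C^⊗3:
  [-12, -4, -6, -9]
  [-2, 6, -11, -19]
  [-2, 8, -11, -19]
  [3, 11, -11, -11]
Answer: row 4 of C^⊗3 = [3, 11, -11, -11]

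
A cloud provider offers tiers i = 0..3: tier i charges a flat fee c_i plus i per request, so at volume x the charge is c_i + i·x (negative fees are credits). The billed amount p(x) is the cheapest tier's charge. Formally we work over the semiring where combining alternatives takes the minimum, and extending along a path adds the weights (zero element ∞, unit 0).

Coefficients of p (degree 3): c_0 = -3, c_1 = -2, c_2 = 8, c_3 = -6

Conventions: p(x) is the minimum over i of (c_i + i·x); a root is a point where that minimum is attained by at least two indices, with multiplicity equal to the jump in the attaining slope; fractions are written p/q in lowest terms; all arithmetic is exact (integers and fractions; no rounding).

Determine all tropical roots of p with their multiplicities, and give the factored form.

hull edge (i=0, c=-3) to (i=3, c=-6): slope -1, span 3
Factored form: p(x) = -6 ⊗ (x ⊕ 1) ⊗ (x ⊕ 1) ⊗ (x ⊕ 1)
Answer: roots = 1 (mult 3)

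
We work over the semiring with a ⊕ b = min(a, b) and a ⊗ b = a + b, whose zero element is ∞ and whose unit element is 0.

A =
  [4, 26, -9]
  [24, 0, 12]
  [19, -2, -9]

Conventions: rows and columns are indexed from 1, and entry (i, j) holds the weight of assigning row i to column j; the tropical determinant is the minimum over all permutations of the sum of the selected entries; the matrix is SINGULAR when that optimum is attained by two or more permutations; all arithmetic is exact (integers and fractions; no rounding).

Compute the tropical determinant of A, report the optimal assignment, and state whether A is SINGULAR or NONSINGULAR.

σ = (1, 2, 3): 4 + 0 + (-9) = -5
σ = (1, 3, 2): 4 + 12 + (-2) = 14
σ = (2, 1, 3): 26 + 24 + (-9) = 41
σ = (2, 3, 1): 26 + 12 + 19 = 57
σ = (3, 1, 2): (-9) + 24 + (-2) = 13
σ = (3, 2, 1): (-9) + 0 + 19 = 10
Optimal value attained by: σ = (1, 2, 3).
Answer: det⊕(A) = -5; verdict: NONSINGULAR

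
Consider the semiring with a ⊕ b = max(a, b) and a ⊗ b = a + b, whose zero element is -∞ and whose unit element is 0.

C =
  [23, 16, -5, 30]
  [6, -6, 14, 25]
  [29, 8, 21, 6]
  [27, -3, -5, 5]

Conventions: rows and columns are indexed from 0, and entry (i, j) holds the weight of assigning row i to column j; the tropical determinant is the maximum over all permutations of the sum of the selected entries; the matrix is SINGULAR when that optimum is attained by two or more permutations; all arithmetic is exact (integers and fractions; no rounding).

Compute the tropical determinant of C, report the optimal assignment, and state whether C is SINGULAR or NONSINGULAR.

σ = (0, 1, 2, 3): 23 + (-6) + 21 + 5 = 43
σ = (0, 1, 3, 2): 23 + (-6) + 6 + (-5) = 18
σ = (0, 2, 1, 3): 23 + 14 + 8 + 5 = 50
σ = (0, 2, 3, 1): 23 + 14 + 6 + (-3) = 40
σ = (0, 3, 1, 2): 23 + 25 + 8 + (-5) = 51
σ = (0, 3, 2, 1): 23 + 25 + 21 + (-3) = 66
σ = (1, 0, 2, 3): 16 + 6 + 21 + 5 = 48
σ = (1, 0, 3, 2): 16 + 6 + 6 + (-5) = 23
σ = (1, 2, 0, 3): 16 + 14 + 29 + 5 = 64
σ = (1, 2, 3, 0): 16 + 14 + 6 + 27 = 63
σ = (1, 3, 0, 2): 16 + 25 + 29 + (-5) = 65
σ = (1, 3, 2, 0): 16 + 25 + 21 + 27 = 89
σ = (2, 0, 1, 3): (-5) + 6 + 8 + 5 = 14
σ = (2, 0, 3, 1): (-5) + 6 + 6 + (-3) = 4
σ = (2, 1, 0, 3): (-5) + (-6) + 29 + 5 = 23
σ = (2, 1, 3, 0): (-5) + (-6) + 6 + 27 = 22
σ = (2, 3, 0, 1): (-5) + 25 + 29 + (-3) = 46
σ = (2, 3, 1, 0): (-5) + 25 + 8 + 27 = 55
σ = (3, 0, 1, 2): 30 + 6 + 8 + (-5) = 39
σ = (3, 0, 2, 1): 30 + 6 + 21 + (-3) = 54
σ = (3, 1, 0, 2): 30 + (-6) + 29 + (-5) = 48
σ = (3, 1, 2, 0): 30 + (-6) + 21 + 27 = 72
σ = (3, 2, 0, 1): 30 + 14 + 29 + (-3) = 70
σ = (3, 2, 1, 0): 30 + 14 + 8 + 27 = 79
Optimal value attained by: σ = (1, 3, 2, 0).
Answer: det⊕(C) = 89; verdict: NONSINGULAR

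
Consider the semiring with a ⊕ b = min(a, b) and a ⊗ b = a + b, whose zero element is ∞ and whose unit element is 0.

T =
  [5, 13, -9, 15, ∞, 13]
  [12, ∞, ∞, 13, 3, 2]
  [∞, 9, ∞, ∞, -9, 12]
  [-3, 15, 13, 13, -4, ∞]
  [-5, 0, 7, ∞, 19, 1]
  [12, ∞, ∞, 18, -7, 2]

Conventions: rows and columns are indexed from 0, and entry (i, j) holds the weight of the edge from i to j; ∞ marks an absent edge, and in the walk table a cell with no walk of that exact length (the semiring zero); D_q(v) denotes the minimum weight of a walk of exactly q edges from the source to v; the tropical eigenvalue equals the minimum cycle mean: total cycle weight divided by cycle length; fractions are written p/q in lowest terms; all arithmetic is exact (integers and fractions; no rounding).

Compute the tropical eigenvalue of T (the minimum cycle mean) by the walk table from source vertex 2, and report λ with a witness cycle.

q=0: [∞, ∞, 0, ∞, ∞, ∞]
q=1: [∞, 9, ∞, ∞, -9, 12]
q=2: [-14, -9, -2, 22, 5, -8]
q=3: [-9, -1, -23, 1, -15, -7]
q=4: [-20, -15, -18, 6, -32, -14]
q=5: [-37, -32, -29, -5, -27, -31]
q=6: [-32, -27, -46, -22, -38, -30]
Optimal cycle mean attained by: cycle 0->2->4->0, total (-9) + (-9) + (-5), length 3.
Answer: λ = -23/3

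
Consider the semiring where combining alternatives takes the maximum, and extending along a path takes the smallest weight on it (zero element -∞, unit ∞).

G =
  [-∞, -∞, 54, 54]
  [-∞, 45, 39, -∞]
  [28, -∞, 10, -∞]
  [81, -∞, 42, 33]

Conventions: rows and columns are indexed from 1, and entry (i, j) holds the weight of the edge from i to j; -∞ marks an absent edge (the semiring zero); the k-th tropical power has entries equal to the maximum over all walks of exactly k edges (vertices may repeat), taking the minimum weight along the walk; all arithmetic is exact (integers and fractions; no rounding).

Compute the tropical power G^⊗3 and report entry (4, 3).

G^⊗2:
  [54, -∞, 42, 33]
  [28, 45, 39, -∞]
  [10, -∞, 28, 28]
  [33, -∞, 54, 54]
G^⊗3:
  [33, -∞, 54, 54]
  [28, 45, 39, 28]
  [28, -∞, 28, 28]
  [54, -∞, 42, 33]
Key observation: the optimum is the walk 4->1->4->3, with weight 81 min 54 min 42 = 42.
Optimal value attained by: walk 4->1->4->3.
Answer: (G^⊗3)[4][3] = 42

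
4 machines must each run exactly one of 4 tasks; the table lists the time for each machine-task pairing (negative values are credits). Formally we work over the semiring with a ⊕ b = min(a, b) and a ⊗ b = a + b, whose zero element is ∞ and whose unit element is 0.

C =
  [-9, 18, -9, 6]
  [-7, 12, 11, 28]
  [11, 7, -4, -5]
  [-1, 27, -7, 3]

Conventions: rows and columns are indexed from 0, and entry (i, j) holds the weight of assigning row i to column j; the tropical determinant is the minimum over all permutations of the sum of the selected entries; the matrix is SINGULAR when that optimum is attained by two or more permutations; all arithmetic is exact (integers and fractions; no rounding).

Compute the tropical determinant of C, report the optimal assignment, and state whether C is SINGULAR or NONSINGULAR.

σ = (0, 1, 2, 3): (-9) + 12 + (-4) + 3 = 2
σ = (0, 1, 3, 2): (-9) + 12 + (-5) + (-7) = -9
σ = (0, 2, 1, 3): (-9) + 11 + 7 + 3 = 12
σ = (0, 2, 3, 1): (-9) + 11 + (-5) + 27 = 24
σ = (0, 3, 1, 2): (-9) + 28 + 7 + (-7) = 19
σ = (0, 3, 2, 1): (-9) + 28 + (-4) + 27 = 42
σ = (1, 0, 2, 3): 18 + (-7) + (-4) + 3 = 10
σ = (1, 0, 3, 2): 18 + (-7) + (-5) + (-7) = -1
σ = (1, 2, 0, 3): 18 + 11 + 11 + 3 = 43
σ = (1, 2, 3, 0): 18 + 11 + (-5) + (-1) = 23
σ = (1, 3, 0, 2): 18 + 28 + 11 + (-7) = 50
σ = (1, 3, 2, 0): 18 + 28 + (-4) + (-1) = 41
σ = (2, 0, 1, 3): (-9) + (-7) + 7 + 3 = -6
σ = (2, 0, 3, 1): (-9) + (-7) + (-5) + 27 = 6
σ = (2, 1, 0, 3): (-9) + 12 + 11 + 3 = 17
σ = (2, 1, 3, 0): (-9) + 12 + (-5) + (-1) = -3
σ = (2, 3, 0, 1): (-9) + 28 + 11 + 27 = 57
σ = (2, 3, 1, 0): (-9) + 28 + 7 + (-1) = 25
σ = (3, 0, 1, 2): 6 + (-7) + 7 + (-7) = -1
σ = (3, 0, 2, 1): 6 + (-7) + (-4) + 27 = 22
σ = (3, 1, 0, 2): 6 + 12 + 11 + (-7) = 22
σ = (3, 1, 2, 0): 6 + 12 + (-4) + (-1) = 13
σ = (3, 2, 0, 1): 6 + 11 + 11 + 27 = 55
σ = (3, 2, 1, 0): 6 + 11 + 7 + (-1) = 23
Optimal value attained by: σ = (0, 1, 3, 2).
Answer: det⊕(C) = -9; verdict: NONSINGULAR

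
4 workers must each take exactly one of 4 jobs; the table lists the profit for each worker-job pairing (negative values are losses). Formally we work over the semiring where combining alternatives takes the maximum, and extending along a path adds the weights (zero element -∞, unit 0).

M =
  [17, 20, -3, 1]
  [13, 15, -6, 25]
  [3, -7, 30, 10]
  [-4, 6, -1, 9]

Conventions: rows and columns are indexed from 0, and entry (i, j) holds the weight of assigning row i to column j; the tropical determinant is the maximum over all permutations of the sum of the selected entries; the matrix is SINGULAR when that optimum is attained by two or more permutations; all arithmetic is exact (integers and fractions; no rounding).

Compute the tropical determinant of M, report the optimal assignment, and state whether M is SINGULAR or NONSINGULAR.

σ = (0, 1, 2, 3): 17 + 15 + 30 + 9 = 71
σ = (0, 1, 3, 2): 17 + 15 + 10 + (-1) = 41
σ = (0, 2, 1, 3): 17 + (-6) + (-7) + 9 = 13
σ = (0, 2, 3, 1): 17 + (-6) + 10 + 6 = 27
σ = (0, 3, 1, 2): 17 + 25 + (-7) + (-1) = 34
σ = (0, 3, 2, 1): 17 + 25 + 30 + 6 = 78
σ = (1, 0, 2, 3): 20 + 13 + 30 + 9 = 72
σ = (1, 0, 3, 2): 20 + 13 + 10 + (-1) = 42
σ = (1, 2, 0, 3): 20 + (-6) + 3 + 9 = 26
σ = (1, 2, 3, 0): 20 + (-6) + 10 + (-4) = 20
σ = (1, 3, 0, 2): 20 + 25 + 3 + (-1) = 47
σ = (1, 3, 2, 0): 20 + 25 + 30 + (-4) = 71
σ = (2, 0, 1, 3): (-3) + 13 + (-7) + 9 = 12
σ = (2, 0, 3, 1): (-3) + 13 + 10 + 6 = 26
σ = (2, 1, 0, 3): (-3) + 15 + 3 + 9 = 24
σ = (2, 1, 3, 0): (-3) + 15 + 10 + (-4) = 18
σ = (2, 3, 0, 1): (-3) + 25 + 3 + 6 = 31
σ = (2, 3, 1, 0): (-3) + 25 + (-7) + (-4) = 11
σ = (3, 0, 1, 2): 1 + 13 + (-7) + (-1) = 6
σ = (3, 0, 2, 1): 1 + 13 + 30 + 6 = 50
σ = (3, 1, 0, 2): 1 + 15 + 3 + (-1) = 18
σ = (3, 1, 2, 0): 1 + 15 + 30 + (-4) = 42
σ = (3, 2, 0, 1): 1 + (-6) + 3 + 6 = 4
σ = (3, 2, 1, 0): 1 + (-6) + (-7) + (-4) = -16
Optimal value attained by: σ = (0, 3, 2, 1).
Answer: det⊕(M) = 78; verdict: NONSINGULAR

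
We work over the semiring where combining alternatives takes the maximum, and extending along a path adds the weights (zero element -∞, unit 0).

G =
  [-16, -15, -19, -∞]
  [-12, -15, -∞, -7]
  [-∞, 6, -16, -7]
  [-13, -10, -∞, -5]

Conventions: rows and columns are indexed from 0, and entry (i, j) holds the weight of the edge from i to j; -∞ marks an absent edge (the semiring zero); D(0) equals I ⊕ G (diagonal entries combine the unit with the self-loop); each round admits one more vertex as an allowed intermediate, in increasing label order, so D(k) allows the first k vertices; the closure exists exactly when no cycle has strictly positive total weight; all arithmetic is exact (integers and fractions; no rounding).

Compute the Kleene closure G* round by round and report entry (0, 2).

D(0):
  [0, -15, -19, -∞]
  [-12, 0, -∞, -7]
  [-∞, 6, 0, -7]
  [-13, -10, -∞, 0]
D(1):
  [0, -15, -19, -∞]
  [-12, 0, -31, -7]
  [-∞, 6, 0, -7]
  [-13, -10, -32, 0]
D(2):
  [0, -15, -19, -22]
  [-12, 0, -31, -7]
  [-6, 6, 0, -1]
  [-13, -10, -32, 0]
D(3):
  [0, -13, -19, -20]
  [-12, 0, -31, -7]
  [-6, 6, 0, -1]
  [-13, -10, -32, 0]
D(4):
  [0, -13, -19, -20]
  [-12, 0, -31, -7]
  [-6, 6, 0, -1]
  [-13, -10, -32, 0]
Answer: G*[0][2] = -19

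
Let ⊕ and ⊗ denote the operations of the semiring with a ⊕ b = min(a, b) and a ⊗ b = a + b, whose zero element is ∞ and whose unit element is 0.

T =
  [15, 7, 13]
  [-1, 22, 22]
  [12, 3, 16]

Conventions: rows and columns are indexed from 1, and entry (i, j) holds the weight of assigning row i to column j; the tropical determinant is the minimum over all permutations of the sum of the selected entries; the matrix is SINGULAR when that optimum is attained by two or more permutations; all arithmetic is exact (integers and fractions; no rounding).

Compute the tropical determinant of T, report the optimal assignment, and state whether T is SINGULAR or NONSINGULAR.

σ = (1, 2, 3): 15 + 22 + 16 = 53
σ = (1, 3, 2): 15 + 22 + 3 = 40
σ = (2, 1, 3): 7 + (-1) + 16 = 22
σ = (2, 3, 1): 7 + 22 + 12 = 41
σ = (3, 1, 2): 13 + (-1) + 3 = 15
σ = (3, 2, 1): 13 + 22 + 12 = 47
Optimal value attained by: σ = (3, 1, 2).
Answer: det⊕(T) = 15; verdict: NONSINGULAR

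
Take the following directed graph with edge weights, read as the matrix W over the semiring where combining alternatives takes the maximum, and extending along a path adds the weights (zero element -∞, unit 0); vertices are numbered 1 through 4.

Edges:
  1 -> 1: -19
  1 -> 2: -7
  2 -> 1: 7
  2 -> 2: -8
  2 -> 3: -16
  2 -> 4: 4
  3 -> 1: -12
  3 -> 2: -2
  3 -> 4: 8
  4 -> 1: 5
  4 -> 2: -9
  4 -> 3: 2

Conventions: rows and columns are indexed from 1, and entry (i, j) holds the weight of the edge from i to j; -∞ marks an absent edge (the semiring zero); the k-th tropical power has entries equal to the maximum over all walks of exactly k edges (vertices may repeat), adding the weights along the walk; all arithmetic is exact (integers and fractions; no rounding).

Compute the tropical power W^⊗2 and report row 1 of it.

W^⊗2:
  [0, -15, -23, -3]
  [9, 0, 6, -4]
  [13, -1, 10, 2]
  [-2, 0, -25, 10]
Answer: row 1 of W^⊗2 = [0, -15, -23, -3]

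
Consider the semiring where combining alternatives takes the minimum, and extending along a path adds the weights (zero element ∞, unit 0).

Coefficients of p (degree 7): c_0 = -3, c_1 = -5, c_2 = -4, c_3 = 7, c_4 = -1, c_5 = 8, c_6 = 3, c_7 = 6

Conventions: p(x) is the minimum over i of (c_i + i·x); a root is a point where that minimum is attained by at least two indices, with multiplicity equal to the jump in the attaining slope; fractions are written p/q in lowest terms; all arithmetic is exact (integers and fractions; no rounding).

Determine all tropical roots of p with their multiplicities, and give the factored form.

hull edge (i=0, c=-3) to (i=1, c=-5): slope -2, span 1
hull edge (i=1, c=-5) to (i=2, c=-4): slope 1, span 1
hull edge (i=2, c=-4) to (i=4, c=-1): slope 3/2, span 2
hull edge (i=4, c=-1) to (i=6, c=3): slope 2, span 2
hull edge (i=6, c=3) to (i=7, c=6): slope 3, span 1
Factored form: p(x) = 6 ⊗ (x ⊕ (-3)) ⊗ (x ⊕ (-2)) ⊗ (x ⊕ (-2)) ⊗ (x ⊕ (-3/2)) ⊗ (x ⊕ (-3/2)) ⊗ (x ⊕ (-1)) ⊗ (x ⊕ 2)
Answer: roots = -3 (mult 1), -2 (mult 2), -3/2 (mult 2), -1 (mult 1), 2 (mult 1)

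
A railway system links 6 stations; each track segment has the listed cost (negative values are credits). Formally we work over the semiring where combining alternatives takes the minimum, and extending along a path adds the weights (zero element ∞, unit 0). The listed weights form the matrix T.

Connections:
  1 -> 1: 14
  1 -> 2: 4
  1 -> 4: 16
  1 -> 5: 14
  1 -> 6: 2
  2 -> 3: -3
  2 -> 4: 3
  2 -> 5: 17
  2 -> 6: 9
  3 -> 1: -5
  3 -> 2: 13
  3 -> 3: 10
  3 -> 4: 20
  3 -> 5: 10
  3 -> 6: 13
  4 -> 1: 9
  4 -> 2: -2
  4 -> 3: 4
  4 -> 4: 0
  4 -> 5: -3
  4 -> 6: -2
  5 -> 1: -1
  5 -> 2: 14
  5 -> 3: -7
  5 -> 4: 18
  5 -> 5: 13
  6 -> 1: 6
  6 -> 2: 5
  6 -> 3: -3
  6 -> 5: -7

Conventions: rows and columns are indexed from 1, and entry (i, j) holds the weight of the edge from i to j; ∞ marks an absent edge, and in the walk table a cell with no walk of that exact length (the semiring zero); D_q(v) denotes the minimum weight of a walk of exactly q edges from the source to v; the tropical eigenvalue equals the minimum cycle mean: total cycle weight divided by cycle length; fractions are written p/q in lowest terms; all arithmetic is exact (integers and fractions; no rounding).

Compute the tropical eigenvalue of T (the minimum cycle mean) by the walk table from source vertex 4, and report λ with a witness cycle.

q=0: [∞, ∞, ∞, 0, ∞, ∞]
q=1: [9, -2, 4, 0, -3, -2]
q=2: [-4, -2, -10, 0, -9, -2]
q=3: [-15, -2, -16, 0, -9, -2]
q=4: [-21, -11, -16, 0, -9, -13]
q=5: [-21, -17, -16, -8, -20, -19]
q=6: [-21, -17, -27, -14, -26, -19]
Optimal cycle mean attained by: cycle 1->6->5->3->1, total 2 + (-7) + (-7) + (-5), length 4.
Answer: λ = -17/4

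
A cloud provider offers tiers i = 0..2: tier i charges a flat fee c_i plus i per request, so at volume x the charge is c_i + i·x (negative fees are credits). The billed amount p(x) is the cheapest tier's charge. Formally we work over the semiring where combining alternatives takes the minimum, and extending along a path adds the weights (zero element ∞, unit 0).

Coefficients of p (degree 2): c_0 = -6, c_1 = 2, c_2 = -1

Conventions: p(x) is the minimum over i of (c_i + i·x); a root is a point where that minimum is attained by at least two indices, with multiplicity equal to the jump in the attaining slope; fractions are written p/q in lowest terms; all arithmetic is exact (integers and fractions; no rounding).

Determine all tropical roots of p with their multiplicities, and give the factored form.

hull edge (i=0, c=-6) to (i=2, c=-1): slope 5/2, span 2
Factored form: p(x) = -1 ⊗ (x ⊕ (-5/2)) ⊗ (x ⊕ (-5/2))
Answer: roots = -5/2 (mult 2)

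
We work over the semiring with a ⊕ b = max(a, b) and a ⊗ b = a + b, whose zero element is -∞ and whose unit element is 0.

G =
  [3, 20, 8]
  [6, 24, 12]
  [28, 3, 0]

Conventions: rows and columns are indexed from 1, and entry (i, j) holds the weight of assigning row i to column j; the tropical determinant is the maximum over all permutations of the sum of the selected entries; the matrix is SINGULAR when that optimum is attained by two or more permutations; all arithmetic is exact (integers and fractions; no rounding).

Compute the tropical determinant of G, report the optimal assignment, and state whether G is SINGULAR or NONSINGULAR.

σ = (1, 2, 3): 3 + 24 + 0 = 27
σ = (1, 3, 2): 3 + 12 + 3 = 18
σ = (2, 1, 3): 20 + 6 + 0 = 26
σ = (2, 3, 1): 20 + 12 + 28 = 60
σ = (3, 1, 2): 8 + 6 + 3 = 17
σ = (3, 2, 1): 8 + 24 + 28 = 60
Optimal value attained by: σ = (2, 3, 1).
Answer: det⊕(G) = 60; verdict: SINGULAR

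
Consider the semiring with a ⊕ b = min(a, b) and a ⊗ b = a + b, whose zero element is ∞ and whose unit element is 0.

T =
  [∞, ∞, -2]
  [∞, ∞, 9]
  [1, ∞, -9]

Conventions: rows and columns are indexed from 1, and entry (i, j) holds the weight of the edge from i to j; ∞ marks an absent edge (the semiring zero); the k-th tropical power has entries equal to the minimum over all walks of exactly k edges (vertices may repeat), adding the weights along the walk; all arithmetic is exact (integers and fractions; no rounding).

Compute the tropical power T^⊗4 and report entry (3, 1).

T^⊗2:
  [-1, ∞, -11]
  [10, ∞, 0]
  [-8, ∞, -18]
T^⊗3:
  [-10, ∞, -20]
  [1, ∞, -9]
  [-17, ∞, -27]
T^⊗4:
  [-19, ∞, -29]
  [-8, ∞, -18]
  [-26, ∞, -36]
Key observation: the optimum is the walk 3->3->3->3->1, with weight (-9) + (-9) + (-9) + 1 = -26.
Optimal value attained by: walk 3->3->3->3->1.
Answer: (T^⊗4)[3][1] = -26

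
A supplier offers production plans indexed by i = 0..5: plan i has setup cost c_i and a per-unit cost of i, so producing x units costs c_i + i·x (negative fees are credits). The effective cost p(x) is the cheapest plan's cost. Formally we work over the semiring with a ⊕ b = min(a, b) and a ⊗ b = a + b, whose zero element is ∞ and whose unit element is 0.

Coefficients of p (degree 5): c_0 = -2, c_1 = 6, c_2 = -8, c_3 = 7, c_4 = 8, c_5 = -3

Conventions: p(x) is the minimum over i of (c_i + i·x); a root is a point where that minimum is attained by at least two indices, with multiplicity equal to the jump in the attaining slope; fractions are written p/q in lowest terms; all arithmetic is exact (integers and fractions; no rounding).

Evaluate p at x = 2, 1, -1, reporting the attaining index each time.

p(2) = min(-2+0·2=-2, 6+1·2=8, -8+2·2=-4, 7+3·2=13, 8+4·2=16, -3+5·2=7) = -4 (attained by i=2)
p(1) = min(-2+0·1=-2, 6+1·1=7, -8+2·1=-6, 7+3·1=10, 8+4·1=12, -3+5·1=2) = -6 (attained by i=2)
p(-1) = min(-2+0·(-1)=-2, 6+1·(-1)=5, -8+2·(-1)=-10, 7+3·(-1)=4, 8+4·(-1)=4, -3+5·(-1)=-8) = -10 (attained by i=2)
Answer: p(2) = -4; p(1) = -6; p(-1) = -10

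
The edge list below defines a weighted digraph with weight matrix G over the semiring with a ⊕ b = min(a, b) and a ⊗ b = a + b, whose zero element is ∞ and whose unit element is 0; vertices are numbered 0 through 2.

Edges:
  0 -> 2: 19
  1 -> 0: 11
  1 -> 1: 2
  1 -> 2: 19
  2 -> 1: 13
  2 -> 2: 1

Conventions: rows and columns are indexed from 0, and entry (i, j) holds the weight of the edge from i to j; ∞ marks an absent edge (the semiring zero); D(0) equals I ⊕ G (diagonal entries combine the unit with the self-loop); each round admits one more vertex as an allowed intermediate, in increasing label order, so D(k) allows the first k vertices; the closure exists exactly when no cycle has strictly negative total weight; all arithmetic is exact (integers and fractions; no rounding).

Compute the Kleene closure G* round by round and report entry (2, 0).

D(0):
  [0, ∞, 19]
  [11, 0, 19]
  [∞, 13, 0]
D(1):
  [0, ∞, 19]
  [11, 0, 19]
  [∞, 13, 0]
D(2):
  [0, ∞, 19]
  [11, 0, 19]
  [24, 13, 0]
D(3):
  [0, 32, 19]
  [11, 0, 19]
  [24, 13, 0]
Answer: G*[2][0] = 24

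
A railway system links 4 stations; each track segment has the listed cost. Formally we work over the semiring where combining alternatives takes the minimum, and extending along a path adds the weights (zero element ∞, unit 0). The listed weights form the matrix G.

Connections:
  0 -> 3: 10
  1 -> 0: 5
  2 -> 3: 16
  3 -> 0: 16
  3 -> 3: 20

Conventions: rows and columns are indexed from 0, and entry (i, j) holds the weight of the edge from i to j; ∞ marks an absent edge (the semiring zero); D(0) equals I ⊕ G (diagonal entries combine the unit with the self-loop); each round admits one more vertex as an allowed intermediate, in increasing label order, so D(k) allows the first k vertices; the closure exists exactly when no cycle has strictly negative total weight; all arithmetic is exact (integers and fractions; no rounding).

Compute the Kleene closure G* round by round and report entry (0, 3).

D(0):
  [0, ∞, ∞, 10]
  [5, 0, ∞, ∞]
  [∞, ∞, 0, 16]
  [16, ∞, ∞, 0]
D(1):
  [0, ∞, ∞, 10]
  [5, 0, ∞, 15]
  [∞, ∞, 0, 16]
  [16, ∞, ∞, 0]
D(2):
  [0, ∞, ∞, 10]
  [5, 0, ∞, 15]
  [∞, ∞, 0, 16]
  [16, ∞, ∞, 0]
D(3):
  [0, ∞, ∞, 10]
  [5, 0, ∞, 15]
  [∞, ∞, 0, 16]
  [16, ∞, ∞, 0]
D(4):
  [0, ∞, ∞, 10]
  [5, 0, ∞, 15]
  [32, ∞, 0, 16]
  [16, ∞, ∞, 0]
Answer: G*[0][3] = 10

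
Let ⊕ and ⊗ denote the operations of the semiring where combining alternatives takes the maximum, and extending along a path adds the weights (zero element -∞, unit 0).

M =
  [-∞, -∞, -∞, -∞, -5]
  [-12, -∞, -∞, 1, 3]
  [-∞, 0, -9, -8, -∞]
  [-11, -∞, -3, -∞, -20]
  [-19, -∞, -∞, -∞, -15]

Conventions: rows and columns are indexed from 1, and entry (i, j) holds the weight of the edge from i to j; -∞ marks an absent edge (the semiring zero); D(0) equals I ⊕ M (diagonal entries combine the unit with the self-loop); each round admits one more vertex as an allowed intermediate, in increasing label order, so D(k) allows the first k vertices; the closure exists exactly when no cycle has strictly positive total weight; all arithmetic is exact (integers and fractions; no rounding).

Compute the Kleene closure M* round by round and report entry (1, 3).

D(0):
  [0, -∞, -∞, -∞, -5]
  [-12, 0, -∞, 1, 3]
  [-∞, 0, 0, -8, -∞]
  [-11, -∞, -3, 0, -20]
  [-19, -∞, -∞, -∞, 0]
D(1):
  [0, -∞, -∞, -∞, -5]
  [-12, 0, -∞, 1, 3]
  [-∞, 0, 0, -8, -∞]
  [-11, -∞, -3, 0, -16]
  [-19, -∞, -∞, -∞, 0]
D(2):
  [0, -∞, -∞, -∞, -5]
  [-12, 0, -∞, 1, 3]
  [-12, 0, 0, 1, 3]
  [-11, -∞, -3, 0, -16]
  [-19, -∞, -∞, -∞, 0]
D(3):
  [0, -∞, -∞, -∞, -5]
  [-12, 0, -∞, 1, 3]
  [-12, 0, 0, 1, 3]
  [-11, -3, -3, 0, 0]
  [-19, -∞, -∞, -∞, 0]
D(4):
  [0, -∞, -∞, -∞, -5]
  [-10, 0, -2, 1, 3]
  [-10, 0, 0, 1, 3]
  [-11, -3, -3, 0, 0]
  [-19, -∞, -∞, -∞, 0]
D(5):
  [0, -∞, -∞, -∞, -5]
  [-10, 0, -2, 1, 3]
  [-10, 0, 0, 1, 3]
  [-11, -3, -3, 0, 0]
  [-19, -∞, -∞, -∞, 0]
Answer: M*[1][3] = -∞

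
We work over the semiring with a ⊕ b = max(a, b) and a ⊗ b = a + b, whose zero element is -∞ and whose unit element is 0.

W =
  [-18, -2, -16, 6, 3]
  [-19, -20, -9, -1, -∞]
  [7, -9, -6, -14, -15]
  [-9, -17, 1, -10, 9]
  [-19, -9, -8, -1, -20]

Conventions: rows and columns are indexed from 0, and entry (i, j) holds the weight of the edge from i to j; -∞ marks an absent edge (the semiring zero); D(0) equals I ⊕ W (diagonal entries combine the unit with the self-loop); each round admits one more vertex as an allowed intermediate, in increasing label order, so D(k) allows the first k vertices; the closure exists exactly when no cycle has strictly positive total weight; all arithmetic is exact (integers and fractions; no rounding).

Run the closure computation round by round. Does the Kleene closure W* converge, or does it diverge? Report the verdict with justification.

D(0):
  [0, -2, -16, 6, 3]
  [-19, 0, -9, -1, -∞]
  [7, -9, 0, -14, -15]
  [-9, -17, 1, 0, 9]
  [-19, -9, -8, -1, 0]
D(1):
  [0, -2, -16, 6, 3]
  [-19, 0, -9, -1, -16]
  [7, 5, 0, 13, 10]
  [-9, -11, 1, 0, 9]
  [-19, -9, -8, -1, 0]
D(2):
  [0, -2, -11, 6, 3]
  [-19, 0, -9, -1, -16]
  [7, 5, 0, 13, 10]
  [-9, -11, 1, 0, 9]
  [-19, -9, -8, -1, 0]
Detection: at round 3, diagonal entry (3, 3) turns strictly positive.
Key observation: the cycle 3->2->0->1->3 has total weight 1 + 7 + (-2) + (-1), which is strictly positive.
Answer: DIVERGES — positive cycle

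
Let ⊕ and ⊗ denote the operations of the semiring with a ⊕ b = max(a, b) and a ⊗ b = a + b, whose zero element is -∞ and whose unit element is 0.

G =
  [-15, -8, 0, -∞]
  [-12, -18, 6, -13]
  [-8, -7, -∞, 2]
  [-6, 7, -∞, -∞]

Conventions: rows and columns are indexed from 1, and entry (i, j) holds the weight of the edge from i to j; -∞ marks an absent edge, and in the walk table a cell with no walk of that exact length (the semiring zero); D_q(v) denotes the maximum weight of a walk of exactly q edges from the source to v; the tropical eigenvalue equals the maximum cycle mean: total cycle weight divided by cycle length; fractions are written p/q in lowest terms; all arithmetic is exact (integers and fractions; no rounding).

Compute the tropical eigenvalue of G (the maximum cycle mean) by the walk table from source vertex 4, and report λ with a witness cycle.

q=0: [-∞, -∞, -∞, 0]
q=1: [-6, 7, -∞, -∞]
q=2: [-5, -11, 13, -6]
q=3: [5, 6, -5, 15]
q=4: [9, 22, 12, -3]
Optimal cycle mean attained by: cycle 2->3->4->2, total 6 + 2 + 7, length 3.
Answer: λ = 5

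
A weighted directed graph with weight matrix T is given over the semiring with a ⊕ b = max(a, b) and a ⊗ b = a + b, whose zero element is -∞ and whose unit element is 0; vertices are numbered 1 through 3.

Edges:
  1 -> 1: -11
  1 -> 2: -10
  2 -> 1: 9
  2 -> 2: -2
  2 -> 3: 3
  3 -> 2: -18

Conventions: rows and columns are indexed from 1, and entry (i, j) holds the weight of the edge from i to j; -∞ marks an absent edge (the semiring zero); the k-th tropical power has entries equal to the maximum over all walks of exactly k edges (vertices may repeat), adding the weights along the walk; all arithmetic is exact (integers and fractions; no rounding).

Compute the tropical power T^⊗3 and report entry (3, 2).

T^⊗2:
  [-1, -12, -7]
  [7, -1, 1]
  [-9, -20, -15]
T^⊗3:
  [-3, -11, -9]
  [8, -3, 2]
  [-11, -19, -17]
Key observation: the optimum is the walk 3->2->1->2, with weight (-18) + 9 + (-10) = -19.
Optimal value attained by: walk 3->2->1->2.
Answer: (T^⊗3)[3][2] = -19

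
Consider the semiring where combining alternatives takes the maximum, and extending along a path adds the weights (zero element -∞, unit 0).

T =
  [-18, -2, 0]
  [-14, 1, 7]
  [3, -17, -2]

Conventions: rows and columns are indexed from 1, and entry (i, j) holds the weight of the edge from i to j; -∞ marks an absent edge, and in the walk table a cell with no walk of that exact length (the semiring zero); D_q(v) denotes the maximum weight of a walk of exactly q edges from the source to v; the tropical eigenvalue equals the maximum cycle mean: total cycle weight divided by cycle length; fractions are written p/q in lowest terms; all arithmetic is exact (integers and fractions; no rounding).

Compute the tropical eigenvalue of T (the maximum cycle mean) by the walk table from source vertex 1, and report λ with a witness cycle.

q=0: [0, -∞, -∞]
q=1: [-18, -2, 0]
q=2: [3, -1, 5]
q=3: [8, 1, 6]
Optimal cycle mean attained by: cycle 1->2->3->1, total (-2) + 7 + 3, length 3.
Answer: λ = 8/3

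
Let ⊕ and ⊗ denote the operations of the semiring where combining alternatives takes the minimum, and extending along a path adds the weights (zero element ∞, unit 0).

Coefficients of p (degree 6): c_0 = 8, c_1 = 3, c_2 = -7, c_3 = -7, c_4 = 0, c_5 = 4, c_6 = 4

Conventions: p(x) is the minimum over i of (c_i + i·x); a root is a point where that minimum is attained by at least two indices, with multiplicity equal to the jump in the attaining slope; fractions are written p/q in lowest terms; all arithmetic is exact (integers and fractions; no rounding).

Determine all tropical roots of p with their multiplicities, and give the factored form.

hull edge (i=0, c=8) to (i=2, c=-7): slope -15/2, span 2
hull edge (i=2, c=-7) to (i=3, c=-7): slope 0, span 1
hull edge (i=3, c=-7) to (i=6, c=4): slope 11/3, span 3
Factored form: p(x) = 4 ⊗ (x ⊕ (-11/3)) ⊗ (x ⊕ (-11/3)) ⊗ (x ⊕ (-11/3)) ⊗ (x ⊕ 0) ⊗ (x ⊕ 15/2) ⊗ (x ⊕ 15/2)
Answer: roots = -11/3 (mult 3), 0 (mult 1), 15/2 (mult 2)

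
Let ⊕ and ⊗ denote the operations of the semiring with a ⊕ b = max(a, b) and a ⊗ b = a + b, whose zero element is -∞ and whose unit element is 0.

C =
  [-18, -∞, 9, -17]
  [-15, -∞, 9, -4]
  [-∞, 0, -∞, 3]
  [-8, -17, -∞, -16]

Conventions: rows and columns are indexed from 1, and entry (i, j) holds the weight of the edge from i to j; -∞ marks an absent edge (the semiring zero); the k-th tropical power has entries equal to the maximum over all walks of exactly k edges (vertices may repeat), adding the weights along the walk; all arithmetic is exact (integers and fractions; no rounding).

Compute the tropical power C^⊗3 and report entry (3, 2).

C^⊗2:
  [-25, 9, -9, 12]
  [-12, 9, -6, 12]
  [-5, -14, 9, -4]
  [-24, -33, 1, -21]
C^⊗3:
  [4, -5, 18, 5]
  [4, -5, 18, 5]
  [-12, 9, 4, 12]
  [-29, 1, -15, 4]
Key observation: the optimum is the walk 3->2->3->2, with weight 0 + 9 + 0 = 9.
Optimal value attained by: walk 3->2->3->2.
Answer: (C^⊗3)[3][2] = 9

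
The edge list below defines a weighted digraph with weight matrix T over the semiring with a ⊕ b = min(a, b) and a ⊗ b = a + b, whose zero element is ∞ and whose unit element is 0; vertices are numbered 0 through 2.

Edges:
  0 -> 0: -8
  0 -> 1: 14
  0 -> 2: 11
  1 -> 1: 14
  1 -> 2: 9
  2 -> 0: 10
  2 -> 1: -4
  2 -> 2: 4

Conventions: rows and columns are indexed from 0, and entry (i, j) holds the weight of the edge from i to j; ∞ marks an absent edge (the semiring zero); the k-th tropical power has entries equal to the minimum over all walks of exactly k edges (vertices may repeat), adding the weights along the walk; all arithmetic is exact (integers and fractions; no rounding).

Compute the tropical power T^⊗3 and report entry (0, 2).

T^⊗2:
  [-16, 6, 3]
  [19, 5, 13]
  [2, 0, 5]
T^⊗3:
  [-24, -2, -5]
  [11, 9, 14]
  [-6, 1, 9]
Key observation: the optimum is the walk 0->0->0->2, with weight (-8) + (-8) + 11 = -5.
Optimal value attained by: walk 0->0->0->2.
Answer: (T^⊗3)[0][2] = -5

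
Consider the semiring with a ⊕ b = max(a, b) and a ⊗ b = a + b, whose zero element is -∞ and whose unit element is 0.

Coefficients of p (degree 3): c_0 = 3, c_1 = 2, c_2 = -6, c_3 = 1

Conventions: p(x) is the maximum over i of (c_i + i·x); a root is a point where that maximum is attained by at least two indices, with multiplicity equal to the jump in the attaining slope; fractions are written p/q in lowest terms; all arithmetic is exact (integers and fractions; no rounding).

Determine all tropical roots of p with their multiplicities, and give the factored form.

hull edge (i=0, c=3) to (i=3, c=1): slope -2/3, span 3
Factored form: p(x) = 1 ⊗ (x ⊕ 2/3) ⊗ (x ⊕ 2/3) ⊗ (x ⊕ 2/3)
Answer: roots = 2/3 (mult 3)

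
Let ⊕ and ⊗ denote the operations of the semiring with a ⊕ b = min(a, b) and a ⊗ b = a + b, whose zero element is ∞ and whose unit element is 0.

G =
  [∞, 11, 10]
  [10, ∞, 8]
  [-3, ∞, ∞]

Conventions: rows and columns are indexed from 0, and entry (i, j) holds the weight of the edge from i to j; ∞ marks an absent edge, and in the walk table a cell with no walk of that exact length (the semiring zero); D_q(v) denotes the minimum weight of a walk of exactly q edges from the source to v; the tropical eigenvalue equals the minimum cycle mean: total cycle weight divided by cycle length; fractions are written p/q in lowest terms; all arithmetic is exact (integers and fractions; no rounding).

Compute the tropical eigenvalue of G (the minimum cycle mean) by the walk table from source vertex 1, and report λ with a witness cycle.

q=0: [∞, 0, ∞]
q=1: [10, ∞, 8]
q=2: [5, 21, 20]
q=3: [17, 16, 15]
Optimal cycle mean attained by: cycle 0->2->0, total 10 + (-3), length 2.
Answer: λ = 7/2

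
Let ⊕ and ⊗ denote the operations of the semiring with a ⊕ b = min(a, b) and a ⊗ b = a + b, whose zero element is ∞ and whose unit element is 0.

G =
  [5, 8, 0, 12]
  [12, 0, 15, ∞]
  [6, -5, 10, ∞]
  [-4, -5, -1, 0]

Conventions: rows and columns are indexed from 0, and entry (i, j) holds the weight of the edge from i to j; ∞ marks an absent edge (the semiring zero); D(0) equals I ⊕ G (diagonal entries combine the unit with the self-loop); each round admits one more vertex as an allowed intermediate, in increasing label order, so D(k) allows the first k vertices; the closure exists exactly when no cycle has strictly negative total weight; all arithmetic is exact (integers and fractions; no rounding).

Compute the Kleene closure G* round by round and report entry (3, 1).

D(0):
  [0, 8, 0, 12]
  [12, 0, 15, ∞]
  [6, -5, 0, ∞]
  [-4, -5, -1, 0]
D(1):
  [0, 8, 0, 12]
  [12, 0, 12, 24]
  [6, -5, 0, 18]
  [-4, -5, -4, 0]
D(2):
  [0, 8, 0, 12]
  [12, 0, 12, 24]
  [6, -5, 0, 18]
  [-4, -5, -4, 0]
D(3):
  [0, -5, 0, 12]
  [12, 0, 12, 24]
  [6, -5, 0, 18]
  [-4, -9, -4, 0]
D(4):
  [0, -5, 0, 12]
  [12, 0, 12, 24]
  [6, -5, 0, 18]
  [-4, -9, -4, 0]
Answer: G*[3][1] = -9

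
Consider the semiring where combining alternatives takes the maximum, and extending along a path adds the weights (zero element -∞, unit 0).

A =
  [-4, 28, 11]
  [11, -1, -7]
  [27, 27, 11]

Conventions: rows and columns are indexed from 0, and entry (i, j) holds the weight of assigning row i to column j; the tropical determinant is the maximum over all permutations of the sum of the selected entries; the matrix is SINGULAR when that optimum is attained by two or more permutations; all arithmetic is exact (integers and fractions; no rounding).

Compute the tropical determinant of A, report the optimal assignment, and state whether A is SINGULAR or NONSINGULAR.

σ = (0, 1, 2): (-4) + (-1) + 11 = 6
σ = (0, 2, 1): (-4) + (-7) + 27 = 16
σ = (1, 0, 2): 28 + 11 + 11 = 50
σ = (1, 2, 0): 28 + (-7) + 27 = 48
σ = (2, 0, 1): 11 + 11 + 27 = 49
σ = (2, 1, 0): 11 + (-1) + 27 = 37
Optimal value attained by: σ = (1, 0, 2).
Answer: det⊕(A) = 50; verdict: NONSINGULAR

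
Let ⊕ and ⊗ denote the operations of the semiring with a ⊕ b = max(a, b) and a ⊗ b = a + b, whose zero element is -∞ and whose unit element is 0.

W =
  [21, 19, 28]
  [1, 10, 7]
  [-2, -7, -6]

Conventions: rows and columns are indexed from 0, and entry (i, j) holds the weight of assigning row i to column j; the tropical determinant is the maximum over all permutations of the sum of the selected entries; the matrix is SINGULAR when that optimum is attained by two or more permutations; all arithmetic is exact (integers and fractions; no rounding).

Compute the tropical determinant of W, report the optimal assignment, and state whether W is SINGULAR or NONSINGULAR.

σ = (0, 1, 2): 21 + 10 + (-6) = 25
σ = (0, 2, 1): 21 + 7 + (-7) = 21
σ = (1, 0, 2): 19 + 1 + (-6) = 14
σ = (1, 2, 0): 19 + 7 + (-2) = 24
σ = (2, 0, 1): 28 + 1 + (-7) = 22
σ = (2, 1, 0): 28 + 10 + (-2) = 36
Optimal value attained by: σ = (2, 1, 0).
Answer: det⊕(W) = 36; verdict: NONSINGULAR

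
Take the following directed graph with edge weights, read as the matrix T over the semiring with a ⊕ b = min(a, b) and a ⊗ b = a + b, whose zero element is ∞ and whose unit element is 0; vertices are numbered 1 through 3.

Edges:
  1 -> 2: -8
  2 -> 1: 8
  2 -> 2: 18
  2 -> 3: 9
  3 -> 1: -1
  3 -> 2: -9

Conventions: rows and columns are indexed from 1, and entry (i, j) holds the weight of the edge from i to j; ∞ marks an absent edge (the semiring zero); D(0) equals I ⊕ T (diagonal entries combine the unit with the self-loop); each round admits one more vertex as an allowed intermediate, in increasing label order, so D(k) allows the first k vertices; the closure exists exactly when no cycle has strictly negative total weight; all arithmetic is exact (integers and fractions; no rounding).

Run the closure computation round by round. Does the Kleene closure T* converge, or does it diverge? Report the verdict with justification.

D(0):
  [0, -8, ∞]
  [8, 0, 9]
  [-1, -9, 0]
D(1):
  [0, -8, ∞]
  [8, 0, 9]
  [-1, -9, 0]
D(2):
  [0, -8, 1]
  [8, 0, 9]
  [-1, -9, 0]
D(3):
  [0, -8, 1]
  [8, 0, 9]
  [-1, -9, 0]
Key observation: every diagonal entry stays at the unit through all rounds, so no improving cycle exists.
Answer: CONVERGES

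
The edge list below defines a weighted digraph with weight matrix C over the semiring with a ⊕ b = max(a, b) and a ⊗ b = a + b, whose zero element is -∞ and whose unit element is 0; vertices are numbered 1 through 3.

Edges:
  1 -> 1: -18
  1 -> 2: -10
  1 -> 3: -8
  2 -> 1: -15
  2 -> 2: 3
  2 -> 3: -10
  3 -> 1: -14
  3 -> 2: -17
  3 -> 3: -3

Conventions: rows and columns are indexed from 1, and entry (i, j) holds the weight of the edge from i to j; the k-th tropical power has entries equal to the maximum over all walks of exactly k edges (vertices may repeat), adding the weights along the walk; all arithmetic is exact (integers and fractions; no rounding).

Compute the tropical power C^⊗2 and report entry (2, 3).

C^⊗2:
  [-22, -7, -11]
  [-12, 6, -7]
  [-17, -14, -6]
Key observation: the optimum is the walk 2->2->3, with weight 3 + (-10) = -7.
Optimal value attained by: walk 2->2->3.
Answer: (C^⊗2)[2][3] = -7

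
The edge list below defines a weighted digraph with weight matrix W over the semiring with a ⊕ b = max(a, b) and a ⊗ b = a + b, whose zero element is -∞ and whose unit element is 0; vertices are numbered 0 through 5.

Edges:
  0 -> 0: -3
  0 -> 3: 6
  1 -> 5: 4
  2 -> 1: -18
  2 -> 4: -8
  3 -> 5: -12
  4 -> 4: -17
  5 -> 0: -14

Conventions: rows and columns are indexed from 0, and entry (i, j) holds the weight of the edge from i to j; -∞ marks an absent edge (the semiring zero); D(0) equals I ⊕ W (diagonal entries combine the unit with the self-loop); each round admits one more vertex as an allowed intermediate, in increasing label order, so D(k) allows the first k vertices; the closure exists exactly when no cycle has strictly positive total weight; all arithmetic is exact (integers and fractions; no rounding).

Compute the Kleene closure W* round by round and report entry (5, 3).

D(0):
  [0, -∞, -∞, 6, -∞, -∞]
  [-∞, 0, -∞, -∞, -∞, 4]
  [-∞, -18, 0, -∞, -8, -∞]
  [-∞, -∞, -∞, 0, -∞, -12]
  [-∞, -∞, -∞, -∞, 0, -∞]
  [-14, -∞, -∞, -∞, -∞, 0]
D(1):
  [0, -∞, -∞, 6, -∞, -∞]
  [-∞, 0, -∞, -∞, -∞, 4]
  [-∞, -18, 0, -∞, -8, -∞]
  [-∞, -∞, -∞, 0, -∞, -12]
  [-∞, -∞, -∞, -∞, 0, -∞]
  [-14, -∞, -∞, -8, -∞, 0]
D(2):
  [0, -∞, -∞, 6, -∞, -∞]
  [-∞, 0, -∞, -∞, -∞, 4]
  [-∞, -18, 0, -∞, -8, -14]
  [-∞, -∞, -∞, 0, -∞, -12]
  [-∞, -∞, -∞, -∞, 0, -∞]
  [-14, -∞, -∞, -8, -∞, 0]
D(3):
  [0, -∞, -∞, 6, -∞, -∞]
  [-∞, 0, -∞, -∞, -∞, 4]
  [-∞, -18, 0, -∞, -8, -14]
  [-∞, -∞, -∞, 0, -∞, -12]
  [-∞, -∞, -∞, -∞, 0, -∞]
  [-14, -∞, -∞, -8, -∞, 0]
D(4):
  [0, -∞, -∞, 6, -∞, -6]
  [-∞, 0, -∞, -∞, -∞, 4]
  [-∞, -18, 0, -∞, -8, -14]
  [-∞, -∞, -∞, 0, -∞, -12]
  [-∞, -∞, -∞, -∞, 0, -∞]
  [-14, -∞, -∞, -8, -∞, 0]
D(5):
  [0, -∞, -∞, 6, -∞, -6]
  [-∞, 0, -∞, -∞, -∞, 4]
  [-∞, -18, 0, -∞, -8, -14]
  [-∞, -∞, -∞, 0, -∞, -12]
  [-∞, -∞, -∞, -∞, 0, -∞]
  [-14, -∞, -∞, -8, -∞, 0]
D(6):
  [0, -∞, -∞, 6, -∞, -6]
  [-10, 0, -∞, -4, -∞, 4]
  [-28, -18, 0, -22, -8, -14]
  [-26, -∞, -∞, 0, -∞, -12]
  [-∞, -∞, -∞, -∞, 0, -∞]
  [-14, -∞, -∞, -8, -∞, 0]
Answer: W*[5][3] = -8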